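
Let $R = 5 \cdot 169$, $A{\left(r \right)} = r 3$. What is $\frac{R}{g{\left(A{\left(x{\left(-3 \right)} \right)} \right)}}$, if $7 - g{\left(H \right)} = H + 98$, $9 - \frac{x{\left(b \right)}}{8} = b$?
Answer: $- \frac{845}{379} \approx -2.2296$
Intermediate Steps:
$x{\left(b \right)} = 72 - 8 b$
$A{\left(r \right)} = 3 r$
$g{\left(H \right)} = -91 - H$ ($g{\left(H \right)} = 7 - \left(H + 98\right) = 7 - \left(98 + H\right) = -91 - H$)
$R = 845$
$\frac{R}{g{\left(A{\left(x{\left(-3 \right)} \right)} \right)}} = \frac{845}{-91 - 3 \left(72 - -24\right)} = \frac{845}{-91 - 3 \left(72 + 24\right)} = \frac{845}{-91 - 3 \cdot 96} = \frac{845}{-91 - 288} = \frac{845}{-379} = 845 \left(- \frac{1}{379}\right) = - \frac{845}{379}$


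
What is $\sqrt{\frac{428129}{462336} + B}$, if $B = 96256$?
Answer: $\frac{\sqrt{80372494113870}}{28896} \approx 310.25$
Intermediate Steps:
$\sqrt{\frac{428129}{462336} + B} = \sqrt{\frac{428129}{462336} + 96256} = \sqrt{\frac{44503042145}{462336}} = \frac{\sqrt{80372494113870}}{28896}$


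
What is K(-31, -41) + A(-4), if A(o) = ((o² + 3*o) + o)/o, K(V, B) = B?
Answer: -41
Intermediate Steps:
A(o) = (o² + 4*o)/o
K(-31, -41) + A(-4) = -41 + (4 - 4) = -41 + 0 = -41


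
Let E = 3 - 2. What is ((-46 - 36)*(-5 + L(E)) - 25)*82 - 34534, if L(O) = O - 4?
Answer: 17208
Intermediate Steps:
E = 1
L(O) = -4 + O
((-46 - 36)*(-5 + L(E)) - 25)*82 - 34534 = ((-46 - 36)*(-5 + (-4 + 1)) - 25)*82 - 34534 = (-82*(-5 - 3) - 25)*82 - 34534 = (-82*(-8) - 25)*82 - 34534 = (656 - 25)*82 - 34534 = 631*82 - 34534 = 51742 - 34534 = 17208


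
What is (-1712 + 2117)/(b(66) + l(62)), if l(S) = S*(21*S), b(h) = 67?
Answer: 405/80791 ≈ 0.0050129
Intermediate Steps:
l(S) = 21*S²
(-1712 + 2117)/(b(66) + l(62)) = (-1712 + 2117)/(67 + 21*62²) = 405/(67 + 21*3844) = 405/(67 + 80724) = 405/80791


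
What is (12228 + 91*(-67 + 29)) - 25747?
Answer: -16977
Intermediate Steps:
(12228 + 91*(-67 + 29)) - 25747 = (12228 + 91*(-38)) - 25747 = (12228 - 3458) - 25747 = 8770 - 25747 = -16977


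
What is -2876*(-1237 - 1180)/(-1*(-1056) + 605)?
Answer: 6951292/1661 ≈ 4185.0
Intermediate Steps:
-2876*(-1237 - 1180)/(-1*(-1056) + 605) = -(-6951292)/(1056 + 605) = -(-6951292)/1661 = -2876*(-2417/1661) = 6951292/1661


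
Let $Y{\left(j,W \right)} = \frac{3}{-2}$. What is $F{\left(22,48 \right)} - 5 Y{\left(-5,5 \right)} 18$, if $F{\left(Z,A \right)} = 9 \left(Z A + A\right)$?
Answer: $10071$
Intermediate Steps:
$Y{\left(j,W \right)} = - \frac{3}{2}$ ($Y{\left(j,W \right)} = 3 \left(- \frac{1}{2}\right) = - \frac{3}{2}$)
$F{\left(Z,A \right)} = 9 A + 9 A Z$ ($F{\left(Z,A \right)} = 9 \left(A Z + A\right) = 9 \left(A + A Z\right) = 9 A + 9 A Z$)
$F{\left(22,48 \right)} - 5 Y{\left(-5,5 \right)} 18 = 9 \cdot 48 \left(1 + 22\right) - 5 \left(- \frac{3}{2}\right) 18 = 9 \cdot 48 \cdot 23 - \left(- \frac{15}{2}\right) 18 = 9936 - -135 = 9936 + 135 = 10071$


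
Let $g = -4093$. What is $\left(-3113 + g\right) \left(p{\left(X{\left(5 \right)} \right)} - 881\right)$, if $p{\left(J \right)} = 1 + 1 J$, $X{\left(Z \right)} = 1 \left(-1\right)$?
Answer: $6348486$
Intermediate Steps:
$X{\left(Z \right)} = -1$
$p{\left(J \right)} = 1 + J$
$\left(-3113 + g\right) \left(p{\left(X{\left(5 \right)} \right)} - 881\right) = \left(-3113 - 4093\right) \left(\left(1 - 1\right) - 881\right) = - 7206 \left(0 - 881\right) = \left(-7206\right) \left(-881\right) = 6348486$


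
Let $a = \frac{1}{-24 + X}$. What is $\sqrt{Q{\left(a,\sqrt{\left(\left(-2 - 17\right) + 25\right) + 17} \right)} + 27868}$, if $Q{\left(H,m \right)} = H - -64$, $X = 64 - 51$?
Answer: $\frac{3 \sqrt{375529}}{11} \approx 167.13$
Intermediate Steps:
$X = 13$
$a = - \frac{1}{11}$ ($a = \frac{1}{-24 + 13} = \frac{1}{-11} = - \frac{1}{11} \approx -0.090909$)
$Q{\left(H,m \right)} = 64 + H$ ($Q{\left(H,m \right)} = H + 64 = 64 + H$)
$\sqrt{Q{\left(a,\sqrt{\left(\left(-2 - 17\right) + 25\right) + 17} \right)} + 27868} = \sqrt{\left(64 - \frac{1}{11}\right) + 27868} = \sqrt{\frac{703}{11} + 27868} = \sqrt{\frac{307251}{11}} = \frac{3 \sqrt{375529}}{11}$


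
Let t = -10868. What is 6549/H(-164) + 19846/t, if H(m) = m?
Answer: -18607319/445588 ≈ -41.759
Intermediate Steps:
6549/H(-164) + 19846/t = 6549/(-164) + 19846/(-10868) = 6549*(-1/164) + 19846*(-1/10868) = -6549/164 - 9923/5434 = -18607319/445588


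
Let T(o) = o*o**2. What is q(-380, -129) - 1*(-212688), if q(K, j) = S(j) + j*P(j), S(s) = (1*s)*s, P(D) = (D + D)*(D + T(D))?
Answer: -71450167347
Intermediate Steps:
T(o) = o**3
P(D) = 2*D*(D + D**3) (P(D) = (D + D)*(D + D**3) = (2*D)*(D + D**3) = 2*D*(D + D**3))
S(s) = s**2 (S(s) = s*s = s**2)
q(K, j) = j**2 + 2*j**3*(1 + j**2) (q(K, j) = j**2 + j*(2*j**2*(1 + j**2)) = j**2 + 2*j**3*(1 + j**2))
q(-380, -129) - 1*(-212688) = (-129)**2*(1 + 2*(-129)*(1 + (-129)**2)) - 1*(-212688) = 16641*(1 + 2*(-129)*(1 + 16641)) + 212688 = 16641*(1 + 2*(-129)*16642) + 212688 = 16641*(1 - 4293636) + 212688 = 16641*(-4293635) + 212688 = -71450380035 + 212688 = -71450167347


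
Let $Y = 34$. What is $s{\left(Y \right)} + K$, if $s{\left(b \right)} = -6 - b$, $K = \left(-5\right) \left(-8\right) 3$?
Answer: $80$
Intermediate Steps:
$K = 120$ ($K = 40 \cdot 3 = 120$)
$s{\left(Y \right)} + K = \left(-6 - 34\right) + 120 = -40 + 120 = 80$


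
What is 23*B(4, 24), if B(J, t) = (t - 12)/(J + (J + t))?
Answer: 69/8 ≈ 8.6250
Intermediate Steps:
B(J, t) = (-12 + t)/(t + 2*J)
23*B(4, 24) = 23*((-12 + 24)/(24 + 2*4)) = 23*(12/(24 + 8)) = 23*(12/32) = 23*((1/32)*12) = 23*(3/8) = 69/8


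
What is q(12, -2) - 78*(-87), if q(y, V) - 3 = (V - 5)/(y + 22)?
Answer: 230819/34 ≈ 6788.8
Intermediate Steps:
q(y, V) = 3 + (-5 + V)/(22 + y) (q(y, V) = 3 + (V - 5)/(y + 22) = 3 + (-5 + V)/(22 + y))
q(12, -2) - 78*(-87) = (61 - 2 + 3*12)/(22 + 12) - 78*(-87) = (61 - 2 + 36)/34 + 6786 = (1/34)*95 + 6786 = 95/34 + 6786 = 230819/34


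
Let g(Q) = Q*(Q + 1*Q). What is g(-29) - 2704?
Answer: -1022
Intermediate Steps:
g(Q) = 2*Q**2 (g(Q) = Q*(Q + Q) = Q*(2*Q) = 2*Q**2)
g(-29) - 2704 = 2*(-29)**2 - 2704 = 2*841 - 2704 = 1682 - 2704 = -1022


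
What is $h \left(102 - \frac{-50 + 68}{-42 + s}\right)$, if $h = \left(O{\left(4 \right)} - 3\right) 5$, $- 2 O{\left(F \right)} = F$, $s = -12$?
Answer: $- \frac{7675}{3} \approx -2558.3$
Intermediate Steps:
$O{\left(F \right)} = - \frac{F}{2}$
$h = -25$ ($h = \left(\left(- \frac{1}{2}\right) 4 - 3\right) 5 = \left(-2 - 3\right) 5 = \left(-5\right) 5 = -25$)
$h \left(102 - \frac{-50 + 68}{-42 + s}\right) = - 25 \left(102 - \frac{-50 + 68}{-42 - 12}\right) = - 25 \left(102 - \frac{18}{-54}\right) = - 25 \left(102 - 18 \left(- \frac{1}{54}\right)\right) = - 25 \left(102 - - \frac{1}{3}\right) = - 25 \left(102 + \frac{1}{3}\right) = \left(-25\right) \frac{307}{3} = - \frac{7675}{3}$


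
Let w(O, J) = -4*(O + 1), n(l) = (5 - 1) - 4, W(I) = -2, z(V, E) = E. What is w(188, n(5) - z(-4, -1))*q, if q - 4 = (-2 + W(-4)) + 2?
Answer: -1512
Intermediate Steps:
n(l) = 0 (n(l) = 4 - 4 = 0)
q = 2 (q = 4 + ((-2 - 2) + 2) = 4 + (-4 + 2) = 4 - 2 = 2)
w(O, J) = -4 - 4*O (w(O, J) = -4*(1 + O) = -4 - 4*O)
w(188, n(5) - z(-4, -1))*q = (-4 - 4*188)*2 = (-4 - 752)*2 = -756*2 = -1512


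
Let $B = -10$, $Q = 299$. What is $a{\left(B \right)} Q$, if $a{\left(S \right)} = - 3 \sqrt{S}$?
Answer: $- 897 i \sqrt{10} \approx - 2836.6 i$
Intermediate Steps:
$a{\left(B \right)} Q = - 3 \sqrt{-10} \cdot 299 = - 3 i \sqrt{10} \cdot 299 = - 897 i \sqrt{10}$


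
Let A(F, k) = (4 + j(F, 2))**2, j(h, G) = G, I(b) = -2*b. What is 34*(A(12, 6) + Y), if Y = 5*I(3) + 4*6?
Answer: 1020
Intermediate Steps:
Y = -6 (Y = 5*(-2*3) + 4*6 = 5*(-6) + 24 = -30 + 24 = -6)
A(F, k) = 36 (A(F, k) = (4 + 2)**2 = 6**2 = 36)
34*(A(12, 6) + Y) = 34*(36 - 6) = 34*30 = 1020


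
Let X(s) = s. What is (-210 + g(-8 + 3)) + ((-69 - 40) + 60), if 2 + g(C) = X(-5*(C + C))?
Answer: -211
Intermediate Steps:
g(C) = -2 - 10*C (g(C) = -2 - 5*(C + C) = -2 - 10*C)
(-210 + g(-8 + 3)) + ((-69 - 40) + 60) = (-210 + (-2 - 10*(-8 + 3))) + ((-69 - 40) + 60) = (-210 + (-2 - 10*(-5))) + (-109 + 60) = (-210 + (-2 + 50)) - 49 = (-210 + 48) - 49 = -162 - 49 = -211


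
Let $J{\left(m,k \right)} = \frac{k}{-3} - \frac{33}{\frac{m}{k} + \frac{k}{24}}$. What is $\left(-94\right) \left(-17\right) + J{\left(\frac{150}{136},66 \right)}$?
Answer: $\frac{6473696}{4139} \approx 1564.1$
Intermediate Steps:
$J{\left(m,k \right)} = - \frac{33}{\frac{k}{24} + \frac{m}{k}} - \frac{k}{3}$ ($J{\left(m,k \right)} = k \left(- \frac{1}{3}\right) - \frac{33}{\frac{m}{k} + k \frac{1}{24}} = - \frac{k}{3} - \frac{33}{\frac{m}{k} + \frac{k}{24}} = - \frac{k}{3} - \frac{33}{\frac{k}{24} + \frac{m}{k}} = - \frac{33}{\frac{k}{24} + \frac{m}{k}} - \frac{k}{3}$)
$\left(-94\right) \left(-17\right) + J{\left(\frac{150}{136},66 \right)} = \left(-94\right) \left(-17\right) - \frac{66 \left(2376 + 66^{2} + 24 \cdot \frac{150}{136}\right)}{3 \cdot 66^{2} + 72 \cdot \frac{150}{136}} = 1598 - \frac{66 \left(2376 + 4356 + 24 \cdot 150 \cdot \frac{1}{136}\right)}{3 \cdot 4356 + 72 \cdot 150 \cdot \frac{1}{136}} = 1598 - \frac{66 \left(2376 + 4356 + 24 \cdot \frac{75}{68}\right)}{13068 + 72 \cdot \frac{75}{68}} = 1598 - \frac{66 \left(2376 + 4356 + \frac{450}{17}\right)}{13068 + \frac{1350}{17}} = 1598 - 66 \frac{1}{\frac{223506}{17}} \cdot \frac{114894}{17} = 1598 - 66 \cdot \frac{17}{223506} \cdot \frac{114894}{17} = 1598 - \frac{140426}{4139} = \frac{6473696}{4139}$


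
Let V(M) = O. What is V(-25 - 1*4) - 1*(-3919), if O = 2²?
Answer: 3923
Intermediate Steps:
O = 4
V(M) = 4
V(-25 - 1*4) - 1*(-3919) = 4 - 1*(-3919) = 4 + 3919 = 3923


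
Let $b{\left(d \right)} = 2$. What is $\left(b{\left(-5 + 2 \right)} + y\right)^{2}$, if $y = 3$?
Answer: $25$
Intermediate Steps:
$\left(b{\left(-5 + 2 \right)} + y\right)^{2} = \left(2 + 3\right)^{2} = 5^{2} = 25$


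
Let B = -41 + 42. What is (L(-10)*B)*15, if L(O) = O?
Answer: -150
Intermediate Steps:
B = 1
(L(-10)*B)*15 = -10*1*15 = -10*15 = -150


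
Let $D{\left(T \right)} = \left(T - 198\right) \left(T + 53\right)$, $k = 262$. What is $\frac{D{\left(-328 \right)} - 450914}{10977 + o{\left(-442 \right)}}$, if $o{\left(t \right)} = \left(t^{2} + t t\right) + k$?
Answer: $- \frac{102088}{133989} \approx -0.76191$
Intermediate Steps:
$D{\left(T \right)} = \left(-198 + T\right) \left(53 + T\right)$
$o{\left(t \right)} = 262 + 2 t^{2}$ ($o{\left(t \right)} = \left(t^{2} + t t\right) + 262 = \left(t^{2} + t^{2}\right) + 262 = 2 t^{2} + 262 = 262 + 2 t^{2}$)
$\frac{D{\left(-328 \right)} - 450914}{10977 + o{\left(-442 \right)}} = \frac{\left(-10494 + \left(-328\right)^{2} - -47560\right) - 450914}{10977 + \left(262 + 2 \left(-442\right)^{2}\right)} = \frac{\left(-10494 + 107584 + 47560\right) - 450914}{10977 + \left(262 + 2 \cdot 195364\right)} = \frac{144650 - 450914}{10977 + \left(262 + 390728\right)} = - \frac{306264}{10977 + 390990} = - \frac{306264}{401967} = \left(-306264\right) \frac{1}{401967} = - \frac{102088}{133989}$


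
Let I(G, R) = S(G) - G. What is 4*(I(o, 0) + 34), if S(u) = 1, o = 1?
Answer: 136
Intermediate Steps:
I(G, R) = 1 - G
4*(I(o, 0) + 34) = 4*((1 - 1*1) + 34) = 4*((1 - 1) + 34) = 4*(0 + 34) = 4*34 = 136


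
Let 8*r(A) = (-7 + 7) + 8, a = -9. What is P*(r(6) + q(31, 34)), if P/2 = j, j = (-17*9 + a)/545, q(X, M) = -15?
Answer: 4536/545 ≈ 8.3229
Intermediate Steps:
r(A) = 1 (r(A) = ((-7 + 7) + 8)/8 = (0 + 8)/8 = (⅛)*8 = 1)
j = -162/545 (j = (-17*9 - 9)/545 = (-153 - 9)*(1/545) = -162*1/545 = -162/545 ≈ -0.29725)
P = -324/545 (P = 2*(-162/545) = -324/545 ≈ -0.59450)
P*(r(6) + q(31, 34)) = -324*(1 - 15)/545 = -324/545*(-14) = 4536/545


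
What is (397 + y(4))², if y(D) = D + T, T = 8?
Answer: 167281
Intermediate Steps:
y(D) = 8 + D (y(D) = D + 8 = 8 + D)
(397 + y(4))² = (397 + (8 + 4))² = (397 + 12)² = 409² = 167281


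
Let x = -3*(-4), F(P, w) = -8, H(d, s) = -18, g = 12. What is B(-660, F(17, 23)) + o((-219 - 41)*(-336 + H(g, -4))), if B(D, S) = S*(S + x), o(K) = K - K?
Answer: -32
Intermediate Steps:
x = 12
o(K) = 0
B(D, S) = S*(12 + S) (B(D, S) = S*(S + 12) = S*(12 + S))
B(-660, F(17, 23)) + o((-219 - 41)*(-336 + H(g, -4))) = -8*(12 - 8) + 0 = -8*4 + 0 = -32 + 0 = -32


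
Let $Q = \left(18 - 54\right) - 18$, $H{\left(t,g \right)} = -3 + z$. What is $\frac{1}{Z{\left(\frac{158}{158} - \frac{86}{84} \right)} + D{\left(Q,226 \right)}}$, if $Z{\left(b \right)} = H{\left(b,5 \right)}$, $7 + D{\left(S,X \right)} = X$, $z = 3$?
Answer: $\frac{1}{219} \approx 0.0045662$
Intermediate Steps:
$H{\left(t,g \right)} = 0$ ($H{\left(t,g \right)} = -3 + 3 = 0$)
$Q = -54$ ($Q = -36 - 18 = -54$)
$D{\left(S,X \right)} = -7 + X$
$Z{\left(b \right)} = 0$
$\frac{1}{Z{\left(\frac{158}{158} - \frac{86}{84} \right)} + D{\left(Q,226 \right)}} = \frac{1}{0 + \left(-7 + 226\right)} = \frac{1}{0 + 219} = \frac{1}{219}$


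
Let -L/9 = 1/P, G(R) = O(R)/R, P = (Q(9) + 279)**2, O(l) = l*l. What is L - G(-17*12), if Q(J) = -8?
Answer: 14981955/73441 ≈ 204.00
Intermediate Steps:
O(l) = l**2
P = 73441 (P = (-8 + 279)**2 = 271**2 = 73441)
G(R) = R (G(R) = R**2/R = R)
L = -9/73441 ≈ -0.00012255
L - G(-17*12) = -9/73441 - (-17)*12 = -9/73441 - 1*(-204) = -9/73441 + 204 = 14981955/73441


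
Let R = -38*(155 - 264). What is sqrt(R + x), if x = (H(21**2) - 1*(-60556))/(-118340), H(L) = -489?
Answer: sqrt(14499733141605)/59170 ≈ 64.354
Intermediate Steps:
R = 4142 (R = -38*(-109) = 4142)
x = -60067/118340 (x = (-489 - 1*(-60556))/(-118340) = (-489 + 60556)*(-1/118340) = 60067*(-1/118340) = -60067/118340 ≈ -0.50758)
sqrt(R + x) = sqrt(4142 - 60067/118340) = sqrt(490104213/118340) = sqrt(14499733141605)/59170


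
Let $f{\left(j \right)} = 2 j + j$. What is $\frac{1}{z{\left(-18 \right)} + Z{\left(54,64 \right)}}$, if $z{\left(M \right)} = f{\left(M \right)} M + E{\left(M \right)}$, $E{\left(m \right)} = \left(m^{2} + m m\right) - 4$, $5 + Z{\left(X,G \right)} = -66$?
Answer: $\frac{1}{1545} \approx 0.00064725$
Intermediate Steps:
$Z{\left(X,G \right)} = -71$ ($Z{\left(X,G \right)} = -5 - 66 = -71$)
$E{\left(m \right)} = -4 + 2 m^{2}$ ($E{\left(m \right)} = \left(m^{2} + m^{2}\right) - 4 = 2 m^{2} - 4 = -4 + 2 m^{2}$)
$f{\left(j \right)} = 3 j$
$z{\left(M \right)} = -4 + 5 M^{2}$ ($z{\left(M \right)} = 3 M M + \left(-4 + 2 M^{2}\right) = 3 M^{2} + \left(-4 + 2 M^{2}\right) = -4 + 5 M^{2}$)
$\frac{1}{z{\left(-18 \right)} + Z{\left(54,64 \right)}} = \frac{1}{\left(-4 + 5 \left(-18\right)^{2}\right) - 71} = \frac{1}{\left(-4 + 5 \cdot 324\right) - 71} = \frac{1}{\left(-4 + 1620\right) - 71} = \frac{1}{1616 - 71} = \frac{1}{1545}$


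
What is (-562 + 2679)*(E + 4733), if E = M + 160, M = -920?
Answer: 8410841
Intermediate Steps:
E = -760 (E = -920 + 160 = -760)
(-562 + 2679)*(E + 4733) = (-562 + 2679)*(-760 + 4733) = 2117*3973 = 8410841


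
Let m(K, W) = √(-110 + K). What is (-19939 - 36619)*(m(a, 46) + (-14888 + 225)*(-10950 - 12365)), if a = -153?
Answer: -19335361577510 - 56558*I*√263 ≈ -1.9335e+13 - 9.1722e+5*I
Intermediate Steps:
(-19939 - 36619)*(m(a, 46) + (-14888 + 225)*(-10950 - 12365)) = (-19939 - 36619)*(√(-110 - 153) + (-14888 + 225)*(-10950 - 12365)) = -56558*(√(-263) - 14663*(-23315)) = -56558*(I*√263 + 341867845) = -56558*(341867845 + I*√263) = -19335361577510 - 56558*I*√263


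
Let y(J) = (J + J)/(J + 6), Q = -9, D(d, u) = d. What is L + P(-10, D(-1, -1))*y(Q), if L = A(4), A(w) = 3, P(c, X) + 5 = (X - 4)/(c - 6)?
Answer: -201/8 ≈ -25.125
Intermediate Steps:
y(J) = 2*J/(6 + J) (y(J) = (2*J)/(6 + J) = 2*J/(6 + J))
P(c, X) = -5 + (-4 + X)/(-6 + c) (P(c, X) = -5 + (X - 4)/(c - 6) = -5 + (-4 + X)/(-6 + c))
L = 3
L + P(-10, D(-1, -1))*y(Q) = 3 + ((26 - 1 - 5*(-10))/(-6 - 10))*(2*(-9)/(6 - 9)) = 3 + ((26 - 1 + 50)/(-16))*(2*(-9)/(-3)) = 3 + (-1/16*75)*(2*(-9)*(-⅓)) = 3 - 75/16*6 = 3 - 225/8 = -201/8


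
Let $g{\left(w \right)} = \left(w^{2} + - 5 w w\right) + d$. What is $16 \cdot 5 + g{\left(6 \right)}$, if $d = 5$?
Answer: $-59$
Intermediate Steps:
$g{\left(w \right)} = 5 - 4 w^{2}$ ($g{\left(w \right)} = \left(w^{2} + - 5 w w\right) + 5 = \left(w^{2} - 5 w^{2}\right) + 5 = - 4 w^{2} + 5 = 5 - 4 w^{2}$)
$16 \cdot 5 + g{\left(6 \right)} = 16 \cdot 5 + \left(5 - 4 \cdot 6^{2}\right) = 80 + \left(5 - 144\right) = 80 - 139 = -59$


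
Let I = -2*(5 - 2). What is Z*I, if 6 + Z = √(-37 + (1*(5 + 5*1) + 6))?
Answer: 36 - 6*I*√21 ≈ 36.0 - 27.495*I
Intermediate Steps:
I = -6 (I = -2*3 = -6)
Z = -6 + I*√21 (Z = -6 + √(-37 + (1*(5 + 5*1) + 6)) = -6 + √(-37 + (1*(5 + 5) + 6)) = -6 + √(-37 + (1*10 + 6)) = -6 + √(-37 + (10 + 6)) = -6 + √(-37 + 16) = -6 + √(-21) = -6 + I*√21 ≈ -6.0 + 4.5826*I)
Z*I = (-6 + I*√21)*(-6) = 36 - 6*I*√21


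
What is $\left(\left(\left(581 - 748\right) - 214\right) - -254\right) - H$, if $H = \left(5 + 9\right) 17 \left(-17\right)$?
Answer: $3919$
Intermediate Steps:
$H = -4046$ ($H = 14 \cdot 17 \left(-17\right) = 238 \left(-17\right) = -4046$)
$\left(\left(\left(581 - 748\right) - 214\right) - -254\right) - H = \left(\left(\left(581 - 748\right) - 214\right) - -254\right) - -4046 = \left(\left(-167 - 214\right) + 254\right) + 4046 = \left(-381 + 254\right) + 4046 = -127 + 4046 = 3919$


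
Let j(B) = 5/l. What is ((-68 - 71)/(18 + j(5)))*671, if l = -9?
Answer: -839421/157 ≈ -5346.6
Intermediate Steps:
j(B) = -5/9 (j(B) = 5/(-9) = 5*(-⅑) = -5/9)
((-68 - 71)/(18 + j(5)))*671 = ((-68 - 71)/(18 - 5/9))*671 = -139/157/9*671 = -139*9/157*671 = -1251/157*671 = -839421/157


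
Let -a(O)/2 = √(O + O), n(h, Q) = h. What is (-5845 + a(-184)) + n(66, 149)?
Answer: -5779 - 8*I*√23 ≈ -5779.0 - 38.367*I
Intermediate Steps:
a(O) = -2*√2*√O (a(O) = -2*√(O + O) = -2*√2*√O)
(-5845 + a(-184)) + n(66, 149) = (-5845 - 2*√2*√(-184)) + 66 = (-5845 - 2*√2*2*I*√46) + 66 = (-5845 - 8*I*√23) + 66 = -5779 - 8*I*√23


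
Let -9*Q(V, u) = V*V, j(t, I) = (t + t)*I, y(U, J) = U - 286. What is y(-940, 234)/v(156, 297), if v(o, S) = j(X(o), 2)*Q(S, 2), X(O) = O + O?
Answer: 613/6115824 ≈ 0.00010023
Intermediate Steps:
X(O) = 2*O
y(U, J) = -286 + U
j(t, I) = 2*I*t (j(t, I) = (2*t)*I = 2*I*t)
Q(V, u) = -V**2/9 (Q(V, u) = -V*V/9 = -V**2/9)
v(o, S) = -8*o*S**2/9 (v(o, S) = (2*2*(2*o))*(-S**2/9) = (8*o)*(-S**2/9) = -8*o*S**2/9)
y(-940, 234)/v(156, 297) = (-286 - 940)/((-8/9*156*297**2)) = -1226/((-8/9*156*88209)) = -1226/(-12231648) = -1226*(-1/12231648) = 613/6115824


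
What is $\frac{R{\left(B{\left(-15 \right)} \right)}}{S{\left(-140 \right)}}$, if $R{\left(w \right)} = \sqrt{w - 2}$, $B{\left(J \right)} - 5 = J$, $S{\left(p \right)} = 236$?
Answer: $\frac{i \sqrt{3}}{118} \approx 0.014678 i$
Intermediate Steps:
$B{\left(J \right)} = 5 + J$
$R{\left(w \right)} = \sqrt{-2 + w}$
$\frac{R{\left(B{\left(-15 \right)} \right)}}{S{\left(-140 \right)}} = \frac{\sqrt{-2 + \left(5 - 15\right)}}{236} = \sqrt{-2 - 10} \cdot \frac{1}{236} = \sqrt{-12} \cdot \frac{1}{236} = 2 i \sqrt{3} \cdot \frac{1}{236} = \frac{i \sqrt{3}}{118}$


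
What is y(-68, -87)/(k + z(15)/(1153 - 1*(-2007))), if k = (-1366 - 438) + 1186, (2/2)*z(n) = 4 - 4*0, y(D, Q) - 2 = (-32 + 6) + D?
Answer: 72680/488219 ≈ 0.14887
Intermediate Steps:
y(D, Q) = -24 + D (y(D, Q) = 2 + ((-32 + 6) + D) = 2 + (-26 + D) = -24 + D)
z(n) = 4 (z(n) = 4 - 4*0 = 4 + 0 = 4)
k = -618 (k = -1804 + 1186 = -618)
y(-68, -87)/(k + z(15)/(1153 - 1*(-2007))) = (-24 - 68)/(-618 + 4/(1153 - 1*(-2007))) = -92/(-618 + 4/(1153 + 2007)) = -92/(-618 + 4/3160) = -92/(-618 + 4*(1/3160)) = -92/(-618 + 1/790) = -92/(-488219/790) = -92*(-790/488219) = 72680/488219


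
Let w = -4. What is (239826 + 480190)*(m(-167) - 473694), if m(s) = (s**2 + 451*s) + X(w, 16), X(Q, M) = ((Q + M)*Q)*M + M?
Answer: -375757629984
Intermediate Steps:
X(Q, M) = M + M*Q*(M + Q) (X(Q, M) = ((M + Q)*Q)*M + M = (Q*(M + Q))*M + M = M*Q*(M + Q) + M = M + M*Q*(M + Q))
m(s) = -752 + s**2 + 451*s (m(s) = (s**2 + 451*s) + 16*(1 + (-4)**2 + 16*(-4)) = (s**2 + 451*s) + 16*(1 + 16 - 64) = (s**2 + 451*s) + 16*(-47) = (s**2 + 451*s) - 752 = -752 + s**2 + 451*s)
(239826 + 480190)*(m(-167) - 473694) = (239826 + 480190)*((-752 + (-167)**2 + 451*(-167)) - 473694) = 720016*((-752 + 27889 - 75317) - 473694) = 720016*(-48180 - 473694) = 720016*(-521874) = -375757629984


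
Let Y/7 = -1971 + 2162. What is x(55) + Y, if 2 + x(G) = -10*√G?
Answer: 1335 - 10*√55 ≈ 1260.8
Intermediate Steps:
Y = 1337 (Y = 7*(-1971 + 2162) = 7*191 = 1337)
x(G) = -2 - 10*√G
x(55) + Y = (-2 - 10*√55) + 1337 = 1335 - 10*√55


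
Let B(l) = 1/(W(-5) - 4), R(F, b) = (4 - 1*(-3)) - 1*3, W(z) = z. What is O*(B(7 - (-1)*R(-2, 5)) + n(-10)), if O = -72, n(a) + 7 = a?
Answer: 1232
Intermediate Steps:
n(a) = -7 + a
R(F, b) = 4 (R(F, b) = (4 + 3) - 3 = 7 - 3 = 4)
B(l) = -1/9 (B(l) = 1/(-5 - 4) = 1/(-9) = -1/9)
O*(B(7 - (-1)*R(-2, 5)) + n(-10)) = -72*(-1/9 + (-7 - 10)) = -72*(-1/9 - 17) = -72*(-154/9) = 1232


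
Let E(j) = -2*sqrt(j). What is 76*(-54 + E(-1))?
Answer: -4104 - 152*I ≈ -4104.0 - 152.0*I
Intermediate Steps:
76*(-54 + E(-1)) = 76*(-54 - 2*I) = -4104 - 152*I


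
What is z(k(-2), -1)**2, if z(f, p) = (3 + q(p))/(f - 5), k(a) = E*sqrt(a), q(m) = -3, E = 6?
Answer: 0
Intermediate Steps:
k(a) = 6*sqrt(a)
z(f, p) = 0 (z(f, p) = (3 - 3)/(f - 5) = 0/(-5 + f) = 0)
z(k(-2), -1)**2 = 0**2 = 0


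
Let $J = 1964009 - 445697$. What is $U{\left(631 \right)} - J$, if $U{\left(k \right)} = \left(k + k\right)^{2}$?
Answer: $74332$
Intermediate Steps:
$J = 1518312$
$U{\left(k \right)} = 4 k^{2}$ ($U{\left(k \right)} = \left(2 k\right)^{2} = 4 k^{2}$)
$U{\left(631 \right)} - J = 4 \cdot 631^{2} - 1518312 = 4 \cdot 398161 - 1518312 = 1592644 - 1518312 = 74332$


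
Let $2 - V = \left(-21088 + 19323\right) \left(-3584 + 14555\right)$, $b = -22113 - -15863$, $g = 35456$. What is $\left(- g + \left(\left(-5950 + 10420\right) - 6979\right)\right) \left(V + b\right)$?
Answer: $-734910031155$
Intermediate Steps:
$b = -6250$ ($b = -22113 + 15863 = -6250$)
$V = 19363817$ ($V = 2 - \left(-21088 + 19323\right) \left(-3584 + 14555\right) = 2 - \left(-1765\right) 10971 = 2 - -19363815 = 2 + 19363815 = 19363817$)
$\left(- g + \left(\left(-5950 + 10420\right) - 6979\right)\right) \left(V + b\right) = \left(\left(-1\right) 35456 + \left(\left(-5950 + 10420\right) - 6979\right)\right) \left(19363817 - 6250\right) = \left(-35456 + \left(4470 - 6979\right)\right) 19357567 = \left(-35456 - 2509\right) 19357567 = \left(-37965\right) 19357567 = -734910031155$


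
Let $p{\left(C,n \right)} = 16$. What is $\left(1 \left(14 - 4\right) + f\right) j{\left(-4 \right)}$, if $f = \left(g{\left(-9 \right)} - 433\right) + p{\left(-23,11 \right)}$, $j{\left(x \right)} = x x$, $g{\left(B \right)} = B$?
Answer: $-6656$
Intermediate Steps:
$j{\left(x \right)} = x^{2}$
$f = -426$ ($f = \left(-9 - 433\right) + 16 = -442 + 16 = -426$)
$\left(1 \left(14 - 4\right) + f\right) j{\left(-4 \right)} = \left(1 \left(14 - 4\right) - 426\right) \left(-4\right)^{2} = \left(1 \cdot 10 - 426\right) 16 = \left(10 - 426\right) 16 = \left(-416\right) 16 = -6656$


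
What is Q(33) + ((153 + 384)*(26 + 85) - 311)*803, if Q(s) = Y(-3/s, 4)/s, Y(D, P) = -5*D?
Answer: 17284131749/363 ≈ 4.7615e+7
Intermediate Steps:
Q(s) = 15/s² (Q(s) = (-(-15)/s)/s = (15/s)/s = 15/s²)
Q(33) + ((153 + 384)*(26 + 85) - 311)*803 = 15/33² + ((153 + 384)*(26 + 85) - 311)*803 = 15*(1/1089) + (537*111 - 311)*803 = 5/363 + (59607 - 311)*803 = 5/363 + 59296*803 = 5/363 + 47614688 = 17284131749/363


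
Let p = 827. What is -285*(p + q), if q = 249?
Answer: -306660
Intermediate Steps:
-285*(p + q) = -285*(827 + 249) = -285*1076 = -306660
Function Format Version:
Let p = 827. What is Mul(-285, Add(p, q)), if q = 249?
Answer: -306660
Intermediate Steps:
Mul(-285, Add(p, q)) = Mul(-285, Add(827, 249)) = Mul(-285, 1076) = -306660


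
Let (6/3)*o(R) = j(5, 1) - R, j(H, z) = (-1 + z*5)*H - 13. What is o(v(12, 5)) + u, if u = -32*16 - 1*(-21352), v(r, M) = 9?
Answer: 20839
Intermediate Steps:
j(H, z) = -13 + H*(-1 + 5*z) (j(H, z) = (-1 + 5*z)*H - 13 = H*(-1 + 5*z) - 13 = -13 + H*(-1 + 5*z))
u = 20840 (u = -512 + 21352 = 20840)
o(R) = 7/2 - R/2 (o(R) = ((-13 - 1*5 + 5*5*1) - R)/2 = ((-13 - 5 + 25) - R)/2 = (7 - R)/2 = 7/2 - R/2)
o(v(12, 5)) + u = (7/2 - 1/2*9) + 20840 = (7/2 - 9/2) + 20840 = -1 + 20840 = 20839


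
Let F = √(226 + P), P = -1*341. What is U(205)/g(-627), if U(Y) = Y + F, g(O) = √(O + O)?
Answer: √144210/1254 - 205*I*√1254/1254 ≈ 0.30283 - 5.789*I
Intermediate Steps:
P = -341
g(O) = √2*√O (g(O) = √(2*O) = √2*√O)
F = I*√115 (F = √(226 - 341) = √(-115) = I*√115 ≈ 10.724*I)
U(Y) = Y + I*√115
U(205)/g(-627) = (205 + I*√115)/((√2*√(-627))) = (205 + I*√115)/((√2*(I*√627))) = (205 + I*√115)/((I*√1254)) = (205 + I*√115)*(-I*√1254/1254) = -I*√1254*(205 + I*√115)/1254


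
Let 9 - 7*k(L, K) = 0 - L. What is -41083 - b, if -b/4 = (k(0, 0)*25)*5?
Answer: -283081/7 ≈ -40440.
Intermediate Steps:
k(L, K) = 9/7 + L/7 (k(L, K) = 9/7 - (0 - L)/7 = 9/7 - (-1)*L/7 = 9/7 + L/7)
b = -4500/7 (b = -4*(9/7 + (⅐)*0)*25*5 = -4*(9/7 + 0)*25*5 = -4*(9/7)*25*5 = -900*5/7 = -4*1125/7 = -4500/7 ≈ -642.86)
-41083 - b = -41083 - 1*(-4500/7) = -41083 + 4500/7 = -283081/7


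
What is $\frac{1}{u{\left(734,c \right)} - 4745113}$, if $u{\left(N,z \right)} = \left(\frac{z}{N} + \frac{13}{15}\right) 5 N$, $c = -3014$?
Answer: $- \frac{3}{14271007} \approx -2.1022 \cdot 10^{-7}$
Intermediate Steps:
$u{\left(N,z \right)} = 5 N \left(\frac{13}{15} + \frac{z}{N}\right)$ ($u{\left(N,z \right)} = \left(\frac{z}{N} + 13 \cdot \frac{1}{15}\right) 5 N = \left(\frac{z}{N} + \frac{13}{15}\right) 5 N = \left(\frac{13}{15} + \frac{z}{N}\right) 5 N = 5 N \left(\frac{13}{15} + \frac{z}{N}\right)$)
$\frac{1}{u{\left(734,c \right)} - 4745113} = \frac{1}{\left(5 \left(-3014\right) + \frac{13}{3} \cdot 734\right) - 4745113} = \frac{1}{\left(-15070 + \frac{9542}{3}\right) - 4745113} = \frac{1}{- \frac{35668}{3} - 4745113} = \frac{1}{- \frac{14271007}{3}} = - \frac{3}{14271007}$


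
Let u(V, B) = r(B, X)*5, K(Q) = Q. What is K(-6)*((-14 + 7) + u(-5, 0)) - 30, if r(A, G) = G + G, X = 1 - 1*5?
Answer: 252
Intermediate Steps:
X = -4 (X = 1 - 5 = -4)
r(A, G) = 2*G
u(V, B) = -40 (u(V, B) = (2*(-4))*5 = -8*5 = -40)
K(-6)*((-14 + 7) + u(-5, 0)) - 30 = -6*((-14 + 7) - 40) - 30 = -6*(-7 - 40) - 30 = -6*(-47) - 30 = 282 - 30 = 252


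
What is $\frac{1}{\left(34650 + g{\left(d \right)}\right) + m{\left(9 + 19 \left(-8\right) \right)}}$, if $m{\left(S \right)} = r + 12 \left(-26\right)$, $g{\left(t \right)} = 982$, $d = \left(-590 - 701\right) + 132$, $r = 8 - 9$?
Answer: $\frac{1}{35319} \approx 2.8313 \cdot 10^{-5}$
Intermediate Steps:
$r = -1$ ($r = 8 - 9 = -1$)
$d = -1159$ ($d = -1291 + 132 = -1159$)
$m{\left(S \right)} = -313$ ($m{\left(S \right)} = -1 + 12 \left(-26\right) = -1 - 312 = -313$)
$\frac{1}{\left(34650 + g{\left(d \right)}\right) + m{\left(9 + 19 \left(-8\right) \right)}} = \frac{1}{\left(34650 + 982\right) - 313} = \frac{1}{35632 - 313} = \frac{1}{35319}$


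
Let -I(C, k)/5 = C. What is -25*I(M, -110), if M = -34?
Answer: -4250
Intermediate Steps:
I(C, k) = -5*C
-25*I(M, -110) = -(-125)*(-34) = -25*170 = -4250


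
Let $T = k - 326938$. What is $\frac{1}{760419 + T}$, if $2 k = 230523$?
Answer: $\frac{2}{1097485} \approx 1.8223 \cdot 10^{-6}$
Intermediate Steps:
$k = \frac{230523}{2}$ ($k = \frac{1}{2} \cdot 230523 = \frac{230523}{2} \approx 1.1526 \cdot 10^{5}$)
$T = - \frac{423353}{2}$ ($T = \frac{230523}{2} - 326938 = - \frac{423353}{2} \approx -2.1168 \cdot 10^{5}$)
$\frac{1}{760419 + T} = \frac{1}{760419 - \frac{423353}{2}} = \frac{1}{\frac{1097485}{2}} = \frac{2}{1097485}$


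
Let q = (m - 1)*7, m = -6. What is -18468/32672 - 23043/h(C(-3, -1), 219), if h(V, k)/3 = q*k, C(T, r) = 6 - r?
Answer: 13193381/87650808 ≈ 0.15052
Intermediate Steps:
q = -49 (q = (-6 - 1)*7 = -7*7 = -49)
h(V, k) = -147*k (h(V, k) = 3*(-49*k) = -147*k)
-18468/32672 - 23043/h(C(-3, -1), 219) = -18468/32672 - 23043/((-147*219)) = -18468*1/32672 - 23043/(-32193) = -4617/8168 - 23043*(-1/32193) = -4617/8168 + 7681/10731 = 13193381/87650808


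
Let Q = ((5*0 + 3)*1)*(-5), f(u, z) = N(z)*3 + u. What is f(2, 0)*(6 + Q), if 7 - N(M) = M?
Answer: -207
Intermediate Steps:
N(M) = 7 - M
f(u, z) = 21 + u - 3*z (f(u, z) = (7 - z)*3 + u = (21 - 3*z) + u = 21 + u - 3*z)
Q = -15 (Q = ((0 + 3)*1)*(-5) = (3*1)*(-5) = 3*(-5) = -15)
f(2, 0)*(6 + Q) = (21 + 2 - 3*0)*(6 - 15) = (21 + 2 + 0)*(-9) = 23*(-9) = -207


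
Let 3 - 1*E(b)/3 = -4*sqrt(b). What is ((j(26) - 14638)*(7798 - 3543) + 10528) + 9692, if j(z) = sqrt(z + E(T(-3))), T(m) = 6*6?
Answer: -62264470 + 4255*sqrt(107) ≈ -6.2220e+7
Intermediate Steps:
T(m) = 36
E(b) = 9 + 12*sqrt(b) (E(b) = 9 - (-12)*sqrt(b) = 9 + 12*sqrt(b))
j(z) = sqrt(81 + z) (j(z) = sqrt(z + (9 + 12*sqrt(36))) = sqrt(z + (9 + 12*6)) = sqrt(z + (9 + 72)) = sqrt(z + 81) = sqrt(81 + z))
((j(26) - 14638)*(7798 - 3543) + 10528) + 9692 = ((sqrt(81 + 26) - 14638)*(7798 - 3543) + 10528) + 9692 = ((sqrt(107) - 14638)*4255 + 10528) + 9692 = ((-14638 + sqrt(107))*4255 + 10528) + 9692 = ((-62284690 + 4255*sqrt(107)) + 10528) + 9692 = (-62274162 + 4255*sqrt(107)) + 9692 = -62264470 + 4255*sqrt(107)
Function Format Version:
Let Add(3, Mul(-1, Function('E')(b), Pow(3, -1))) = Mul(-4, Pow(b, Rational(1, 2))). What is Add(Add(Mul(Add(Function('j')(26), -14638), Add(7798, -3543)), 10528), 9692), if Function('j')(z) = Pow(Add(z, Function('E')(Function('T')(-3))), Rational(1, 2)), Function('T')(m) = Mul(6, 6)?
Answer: Add(-62264470, Mul(4255, Pow(107, Rational(1, 2)))) ≈ -6.2220e+7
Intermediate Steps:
Function('T')(m) = 36
Function('E')(b) = Add(9, Mul(12, Pow(b, Rational(1, 2)))) (Function('E')(b) = Add(9, Mul(-3, Mul(-4, Pow(b, Rational(1, 2))))) = Add(9, Mul(12, Pow(b, Rational(1, 2)))))
Function('j')(z) = Pow(Add(81, z), Rational(1, 2)) (Function('j')(z) = Pow(Add(z, Add(9, Mul(12, Pow(36, Rational(1, 2))))), Rational(1, 2)) = Pow(Add(z, Add(9, Mul(12, 6))), Rational(1, 2)) = Pow(Add(z, Add(9, 72)), Rational(1, 2)) = Pow(Add(z, 81), Rational(1, 2)) = Pow(Add(81, z), Rational(1, 2)))
Add(Add(Mul(Add(Function('j')(26), -14638), Add(7798, -3543)), 10528), 9692) = Add(Add(Mul(Add(Pow(Add(81, 26), Rational(1, 2)), -14638), Add(7798, -3543)), 10528), 9692) = Add(Add(Mul(Add(Pow(107, Rational(1, 2)), -14638), 4255), 10528), 9692) = Add(Add(Mul(Add(-14638, Pow(107, Rational(1, 2))), 4255), 10528), 9692) = Add(Add(Add(-62284690, Mul(4255, Pow(107, Rational(1, 2)))), 10528), 9692) = Add(Add(-62274162, Mul(4255, Pow(107, Rational(1, 2)))), 9692) = Add(-62264470, Mul(4255, Pow(107, Rational(1, 2))))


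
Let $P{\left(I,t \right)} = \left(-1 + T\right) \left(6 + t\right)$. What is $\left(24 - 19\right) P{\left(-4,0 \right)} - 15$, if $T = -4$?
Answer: $-165$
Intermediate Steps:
$P{\left(I,t \right)} = -30 - 5 t$ ($P{\left(I,t \right)} = \left(-1 - 4\right) \left(6 + t\right) = - 5 \left(6 + t\right) = -30 - 5 t$)
$\left(24 - 19\right) P{\left(-4,0 \right)} - 15 = \left(24 - 19\right) \left(-30 - 0\right) - 15 = \left(24 - 19\right) \left(-30 + 0\right) - 15 = 5 \left(-30\right) - 15 = -150 - 15 = -165$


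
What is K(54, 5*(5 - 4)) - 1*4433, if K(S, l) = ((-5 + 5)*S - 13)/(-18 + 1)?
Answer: -75348/17 ≈ -4432.2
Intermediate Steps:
K(S, l) = 13/17 (K(S, l) = (0*S - 13)/(-17) = (0 - 13)*(-1/17) = -13*(-1/17) = 13/17)
K(54, 5*(5 - 4)) - 1*4433 = 13/17 - 1*4433 = 13/17 - 4433 = -75348/17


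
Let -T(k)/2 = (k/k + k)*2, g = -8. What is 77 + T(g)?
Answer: 105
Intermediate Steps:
T(k) = -4 - 4*k (T(k) = -2*(k/k + k)*2 = -2*(1 + k)*2 = -2*(2 + 2*k) = -4 - 4*k)
77 + T(g) = 77 + (-4 - 4*(-8)) = 77 + (-4 + 32) = 77 + 28 = 105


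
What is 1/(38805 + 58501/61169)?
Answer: 61169/2373721546 ≈ 2.5769e-5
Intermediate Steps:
1/(38805 + 58501/61169) = 1/(2373721546/61169) = 61169/2373721546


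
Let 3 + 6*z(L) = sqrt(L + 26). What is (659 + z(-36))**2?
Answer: (3951 + I*sqrt(10))**2/36 ≈ 4.3362e+5 + 694.12*I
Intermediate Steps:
z(L) = -1/2 + sqrt(26 + L)/6 (z(L) = -1/2 + sqrt(L + 26)/6 = -1/2 + sqrt(26 + L)/6)
(659 + z(-36))**2 = (659 + (-1/2 + sqrt(26 - 36)/6))**2 = (659 + (-1/2 + sqrt(-10)/6))**2 = (659 + (-1/2 + (I*sqrt(10))/6))**2 = (659 + (-1/2 + I*sqrt(10)/6))**2 = (1317/2 + I*sqrt(10)/6)**2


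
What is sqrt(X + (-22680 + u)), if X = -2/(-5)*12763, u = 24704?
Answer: sqrt(178230)/5 ≈ 84.435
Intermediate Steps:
X = 25526/5 (X = -2*(-1/5)*12763 = (2/5)*12763 = 25526/5 ≈ 5105.2)
sqrt(X + (-22680 + u)) = sqrt(25526/5 + (-22680 + 24704)) = sqrt(25526/5 + 2024) = sqrt(35646/5) = sqrt(178230)/5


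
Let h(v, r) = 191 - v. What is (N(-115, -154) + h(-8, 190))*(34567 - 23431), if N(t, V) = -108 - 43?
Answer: 534528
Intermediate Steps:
N(t, V) = -151
(N(-115, -154) + h(-8, 190))*(34567 - 23431) = (-151 + (191 - 1*(-8)))*(34567 - 23431) = (-151 + (191 + 8))*11136 = (-151 + 199)*11136 = 48*11136 = 534528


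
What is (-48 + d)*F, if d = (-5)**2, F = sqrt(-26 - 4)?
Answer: -23*I*sqrt(30) ≈ -125.98*I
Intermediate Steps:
F = I*sqrt(30) (F = sqrt(-30) = I*sqrt(30) ≈ 5.4772*I)
d = 25
(-48 + d)*F = (-48 + 25)*(I*sqrt(30)) = -23*I*sqrt(30)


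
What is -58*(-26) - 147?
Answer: 1361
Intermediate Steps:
-58*(-26) - 147 = 1508 - 147 = 1361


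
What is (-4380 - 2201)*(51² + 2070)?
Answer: -30739851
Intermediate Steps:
(-4380 - 2201)*(51² + 2070) = -6581*(2601 + 2070) = -6581*4671 = -30739851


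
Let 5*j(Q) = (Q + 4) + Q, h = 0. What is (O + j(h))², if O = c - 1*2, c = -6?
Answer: 1296/25 ≈ 51.840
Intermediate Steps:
j(Q) = ⅘ + 2*Q/5 (j(Q) = ((Q + 4) + Q)/5 = ((4 + Q) + Q)/5 = (4 + 2*Q)/5 = ⅘ + 2*Q/5)
O = -8 (O = -6 - 1*2 = -6 - 2 = -8)
(O + j(h))² = (-8 + (⅘ + (⅖)*0))² = (-8 + (⅘ + 0))² = (-8 + ⅘)² = (-36/5)² = 1296/25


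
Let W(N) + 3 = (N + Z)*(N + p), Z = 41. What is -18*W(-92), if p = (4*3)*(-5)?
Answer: -139482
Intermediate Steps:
p = -60 (p = 12*(-5) = -60)
W(N) = -3 + (-60 + N)*(41 + N) (W(N) = -3 + (N + 41)*(N - 60) = -3 + (41 + N)*(-60 + N) = -3 + (-60 + N)*(41 + N))
-18*W(-92) = -18*(-2463 + (-92)² - 19*(-92)) = -18*(-2463 + 8464 + 1748) = -18*7749 = -139482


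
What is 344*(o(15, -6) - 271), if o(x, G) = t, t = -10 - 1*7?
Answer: -99072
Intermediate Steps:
t = -17 (t = -10 - 7 = -17)
o(x, G) = -17
344*(o(15, -6) - 271) = 344*(-17 - 271) = 344*(-288) = -99072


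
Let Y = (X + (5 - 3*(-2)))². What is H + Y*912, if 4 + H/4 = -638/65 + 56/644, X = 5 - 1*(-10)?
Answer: 921603344/1495 ≈ 6.1646e+5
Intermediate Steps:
X = 15 (X = 5 + 10 = 15)
H = -82096/1495 (H = -16 + 4*(-638/65 + 56/644) = -16 + 4*(-638*1/65 + 56*(1/644)) = -16 + 4*(-638/65 + 2/23) = -16 + 4*(-14544/1495) = -16 - 58176/1495 = -82096/1495 ≈ -54.914)
Y = 676 (Y = (15 + (5 - 3*(-2)))² = (15 + (5 + 6))² = (15 + 11)² = 26² = 676)
H + Y*912 = -82096/1495 + 676*912 = -82096/1495 + 616512 = 921603344/1495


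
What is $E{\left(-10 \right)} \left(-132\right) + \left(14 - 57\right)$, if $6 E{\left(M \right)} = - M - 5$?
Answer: $-153$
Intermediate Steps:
$E{\left(M \right)} = - \frac{5}{6} - \frac{M}{6}$ ($E{\left(M \right)} = \frac{- M - 5}{6} = \frac{-5 - M}{6} = - \frac{5}{6} - \frac{M}{6}$)
$E{\left(-10 \right)} \left(-132\right) + \left(14 - 57\right) = \left(- \frac{5}{6} - - \frac{5}{3}\right) \left(-132\right) + \left(14 - 57\right) = \left(- \frac{5}{6} + \frac{5}{3}\right) \left(-132\right) + \left(14 - 57\right) = \frac{5}{6} \left(-132\right) - 43 = -110 - 43 = -153$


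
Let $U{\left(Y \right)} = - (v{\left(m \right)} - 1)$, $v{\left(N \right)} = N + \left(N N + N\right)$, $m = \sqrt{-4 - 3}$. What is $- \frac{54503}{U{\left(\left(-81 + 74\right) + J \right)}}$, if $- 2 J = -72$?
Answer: $- \frac{54503 i}{2 \sqrt{7} + 8 i} \approx -4739.4 - 3134.8 i$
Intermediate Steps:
$J = 36$ ($J = \left(- \frac{1}{2}\right) \left(-72\right) = 36$)
$m = i \sqrt{7}$ ($m = \sqrt{-7} = i \sqrt{7} \approx 2.6458 i$)
$v{\left(N \right)} = N^{2} + 2 N$ ($v{\left(N \right)} = N + \left(N^{2} + N\right) = N + \left(N + N^{2}\right) = N^{2} + 2 N$)
$U{\left(Y \right)} = 1 - i \sqrt{7} \left(2 + i \sqrt{7}\right)$ ($U{\left(Y \right)} = - (i \sqrt{7} \left(2 + i \sqrt{7}\right) - 1) = - (-1 + i \sqrt{7} \left(2 + i \sqrt{7}\right)) = 1 - i \sqrt{7} \left(2 + i \sqrt{7}\right)$)
$- \frac{54503}{U{\left(\left(-81 + 74\right) + J \right)}} = - \frac{54503}{8 - 2 i \sqrt{7}}$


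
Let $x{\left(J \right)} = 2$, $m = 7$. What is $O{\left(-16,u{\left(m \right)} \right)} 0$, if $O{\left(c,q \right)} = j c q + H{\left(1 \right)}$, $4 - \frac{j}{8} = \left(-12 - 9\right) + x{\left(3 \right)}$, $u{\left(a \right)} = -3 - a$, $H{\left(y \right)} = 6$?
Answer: $0$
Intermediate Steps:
$j = 184$ ($j = 32 - 8 \left(\left(-12 - 9\right) + 2\right) = 32 - 8 \left(-21 + 2\right) = 32 - -152 = 32 + 152 = 184$)
$O{\left(c,q \right)} = 6 + 184 c q$ ($O{\left(c,q \right)} = 184 c q + 6 = 6 + 184 c q$)
$O{\left(-16,u{\left(m \right)} \right)} 0 = \left(6 + 184 \left(-16\right) \left(-3 - 7\right)\right) 0 = \left(6 + 184 \left(-16\right) \left(-10\right)\right) 0 = \left(6 + 29440\right) 0 = 29446 \cdot 0 = 0$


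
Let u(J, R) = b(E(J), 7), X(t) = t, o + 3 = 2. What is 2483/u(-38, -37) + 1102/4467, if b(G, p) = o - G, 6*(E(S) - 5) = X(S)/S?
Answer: -66508592/165279 ≈ -402.40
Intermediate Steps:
o = -1 (o = -3 + 2 = -1)
E(S) = 31/6 (E(S) = 5 + (S/S)/6 = 5 + (1/6)*1 = 5 + 1/6 = 31/6)
b(G, p) = -1 - G
u(J, R) = -37/6 (u(J, R) = -1 - 1*31/6 = -1 - 31/6 = -37/6)
2483/u(-38, -37) + 1102/4467 = 2483/(-37/6) + 1102/4467 = 2483*(-6/37) + 1102*(1/4467) = -14898/37 + 1102/4467 = -66508592/165279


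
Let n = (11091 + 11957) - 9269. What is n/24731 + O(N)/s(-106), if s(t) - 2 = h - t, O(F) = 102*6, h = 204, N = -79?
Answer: 1619535/643006 ≈ 2.5187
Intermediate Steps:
O(F) = 612
s(t) = 206 - t (s(t) = 2 + (204 - t) = 206 - t)
n = 13779 (n = 23048 - 9269 = 13779)
n/24731 + O(N)/s(-106) = 13779/24731 + 612/(206 - 1*(-106)) = 13779*(1/24731) + 612/(206 + 106) = 13779/24731 + 612/312 = 13779/24731 + 612*(1/312) = 13779/24731 + 51/26 = 1619535/643006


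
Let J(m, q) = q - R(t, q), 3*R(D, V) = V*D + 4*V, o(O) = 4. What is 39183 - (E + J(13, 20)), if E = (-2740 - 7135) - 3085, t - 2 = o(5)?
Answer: 156569/3 ≈ 52190.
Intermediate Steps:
t = 6 (t = 2 + 4 = 6)
E = -12960 (E = -9875 - 3085 = -12960)
R(D, V) = 4*V/3 + D*V/3 (R(D, V) = (V*D + 4*V)/3 = (D*V + 4*V)/3 = (4*V + D*V)/3 = 4*V/3 + D*V/3)
J(m, q) = -7*q/3 (J(m, q) = q - q*(4 + 6)/3 = q - q*10/3 = q - 10*q/3 = -7*q/3)
39183 - (E + J(13, 20)) = 39183 - (-12960 - 7/3*20) = 39183 - (-12960 - 140/3) = 39183 - 1*(-39020/3) = 39183 + 39020/3 = 156569/3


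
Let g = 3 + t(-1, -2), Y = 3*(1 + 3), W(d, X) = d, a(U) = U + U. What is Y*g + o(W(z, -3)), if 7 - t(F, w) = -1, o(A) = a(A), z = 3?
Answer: 138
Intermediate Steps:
a(U) = 2*U
o(A) = 2*A
t(F, w) = 8 (t(F, w) = 7 - 1*(-1) = 7 + 1 = 8)
Y = 12 (Y = 3*4 = 12)
g = 11 (g = 3 + 8 = 11)
Y*g + o(W(z, -3)) = 12*11 + 2*3 = 132 + 6 = 138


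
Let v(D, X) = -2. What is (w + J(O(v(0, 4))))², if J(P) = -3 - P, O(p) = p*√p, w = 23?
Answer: 392 + 80*I*√2 ≈ 392.0 + 113.14*I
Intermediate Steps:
O(p) = p^(3/2)
(w + J(O(v(0, 4))))² = (23 + (-3 - (-2)^(3/2)))² = (23 + (-3 - (-2)*I*√2))² = (23 + (-3 + 2*I*√2))² = (20 + 2*I*√2)²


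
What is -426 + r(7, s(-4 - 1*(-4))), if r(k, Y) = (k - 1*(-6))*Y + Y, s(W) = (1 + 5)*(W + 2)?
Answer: -258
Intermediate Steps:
s(W) = 12 + 6*W (s(W) = 6*(2 + W) = 12 + 6*W)
r(k, Y) = Y + Y*(6 + k) (r(k, Y) = (k + 6)*Y + Y = (6 + k)*Y + Y = Y*(6 + k) + Y = Y + Y*(6 + k))
-426 + r(7, s(-4 - 1*(-4))) = -426 + (12 + 6*(-4 - 1*(-4)))*(7 + 7) = -426 + (12 + 6*(-4 + 4))*14 = -426 + (12 + 6*0)*14 = -426 + (12 + 0)*14 = -426 + 12*14 = -426 + 168 = -258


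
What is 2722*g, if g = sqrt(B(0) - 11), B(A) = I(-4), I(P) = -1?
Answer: 5444*I*sqrt(3) ≈ 9429.3*I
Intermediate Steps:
B(A) = -1
g = 2*I*sqrt(3) (g = sqrt(-1 - 11) = sqrt(-12) = 2*I*sqrt(3) ≈ 3.4641*I)
2722*g = 2722*(2*I*sqrt(3)) = 5444*I*sqrt(3)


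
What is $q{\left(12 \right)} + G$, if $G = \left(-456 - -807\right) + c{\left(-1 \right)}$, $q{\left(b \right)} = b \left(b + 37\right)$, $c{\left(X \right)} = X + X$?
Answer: $937$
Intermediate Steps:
$c{\left(X \right)} = 2 X$
$q{\left(b \right)} = b \left(37 + b\right)$
$G = 349$ ($G = \left(-456 - -807\right) + 2 \left(-1\right) = \left(-456 + 807\right) - 2 = 351 - 2 = 349$)
$q{\left(12 \right)} + G = 12 \left(37 + 12\right) + 349 = 12 \cdot 49 + 349 = 588 + 349 = 937$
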